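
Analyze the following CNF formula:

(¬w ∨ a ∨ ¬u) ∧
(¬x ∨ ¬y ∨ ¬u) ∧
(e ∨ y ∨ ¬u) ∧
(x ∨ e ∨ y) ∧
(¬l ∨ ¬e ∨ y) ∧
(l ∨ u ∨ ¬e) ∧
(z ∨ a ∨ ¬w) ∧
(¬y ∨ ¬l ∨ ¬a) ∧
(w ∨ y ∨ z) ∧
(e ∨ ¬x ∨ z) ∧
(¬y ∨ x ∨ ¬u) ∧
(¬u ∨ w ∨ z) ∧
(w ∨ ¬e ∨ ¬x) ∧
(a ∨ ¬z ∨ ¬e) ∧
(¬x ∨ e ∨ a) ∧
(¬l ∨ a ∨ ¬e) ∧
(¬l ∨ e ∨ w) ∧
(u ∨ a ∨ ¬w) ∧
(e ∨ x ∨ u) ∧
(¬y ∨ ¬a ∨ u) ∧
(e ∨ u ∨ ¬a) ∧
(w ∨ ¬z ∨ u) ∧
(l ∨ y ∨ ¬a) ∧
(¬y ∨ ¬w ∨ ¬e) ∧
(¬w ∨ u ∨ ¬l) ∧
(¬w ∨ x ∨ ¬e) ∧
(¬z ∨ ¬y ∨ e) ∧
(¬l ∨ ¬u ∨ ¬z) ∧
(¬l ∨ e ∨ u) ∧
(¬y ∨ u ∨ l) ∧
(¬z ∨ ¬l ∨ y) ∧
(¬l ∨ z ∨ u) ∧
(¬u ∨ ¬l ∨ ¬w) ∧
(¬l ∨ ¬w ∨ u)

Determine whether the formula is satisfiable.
No

No, the formula is not satisfiable.

No assignment of truth values to the variables can make all 34 clauses true simultaneously.

The formula is UNSAT (unsatisfiable).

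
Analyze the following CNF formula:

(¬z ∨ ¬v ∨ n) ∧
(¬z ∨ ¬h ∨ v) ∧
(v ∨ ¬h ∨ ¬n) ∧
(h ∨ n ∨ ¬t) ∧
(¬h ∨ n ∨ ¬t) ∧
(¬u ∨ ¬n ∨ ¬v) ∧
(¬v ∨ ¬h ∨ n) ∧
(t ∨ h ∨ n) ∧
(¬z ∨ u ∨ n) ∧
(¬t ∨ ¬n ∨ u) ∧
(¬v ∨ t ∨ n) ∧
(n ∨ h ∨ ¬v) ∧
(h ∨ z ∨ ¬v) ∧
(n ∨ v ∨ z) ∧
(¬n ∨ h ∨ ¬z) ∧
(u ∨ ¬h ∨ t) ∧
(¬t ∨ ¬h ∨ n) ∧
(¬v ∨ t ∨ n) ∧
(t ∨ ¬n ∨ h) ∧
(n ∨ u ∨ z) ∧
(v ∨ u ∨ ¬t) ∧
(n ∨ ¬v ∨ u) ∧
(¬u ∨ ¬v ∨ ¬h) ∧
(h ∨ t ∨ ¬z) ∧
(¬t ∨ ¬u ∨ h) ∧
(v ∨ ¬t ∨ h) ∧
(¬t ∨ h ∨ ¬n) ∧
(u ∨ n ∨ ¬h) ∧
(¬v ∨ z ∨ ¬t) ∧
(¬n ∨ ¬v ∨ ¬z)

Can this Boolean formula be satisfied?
No

No, the formula is not satisfiable.

No assignment of truth values to the variables can make all 30 clauses true simultaneously.

The formula is UNSAT (unsatisfiable).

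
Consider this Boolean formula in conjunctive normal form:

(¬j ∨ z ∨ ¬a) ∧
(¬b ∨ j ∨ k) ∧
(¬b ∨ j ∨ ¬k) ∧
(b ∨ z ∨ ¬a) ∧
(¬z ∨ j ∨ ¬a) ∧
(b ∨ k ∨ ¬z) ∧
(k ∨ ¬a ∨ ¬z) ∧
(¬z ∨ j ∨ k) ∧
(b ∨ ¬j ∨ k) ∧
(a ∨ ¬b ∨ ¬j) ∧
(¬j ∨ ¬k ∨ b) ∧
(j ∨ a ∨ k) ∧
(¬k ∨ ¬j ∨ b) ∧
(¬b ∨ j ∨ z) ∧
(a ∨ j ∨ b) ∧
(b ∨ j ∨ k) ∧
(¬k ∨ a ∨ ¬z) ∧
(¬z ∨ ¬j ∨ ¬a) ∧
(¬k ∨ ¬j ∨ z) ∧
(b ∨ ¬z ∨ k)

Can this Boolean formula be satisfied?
No

No, the formula is not satisfiable.

No assignment of truth values to the variables can make all 20 clauses true simultaneously.

The formula is UNSAT (unsatisfiable).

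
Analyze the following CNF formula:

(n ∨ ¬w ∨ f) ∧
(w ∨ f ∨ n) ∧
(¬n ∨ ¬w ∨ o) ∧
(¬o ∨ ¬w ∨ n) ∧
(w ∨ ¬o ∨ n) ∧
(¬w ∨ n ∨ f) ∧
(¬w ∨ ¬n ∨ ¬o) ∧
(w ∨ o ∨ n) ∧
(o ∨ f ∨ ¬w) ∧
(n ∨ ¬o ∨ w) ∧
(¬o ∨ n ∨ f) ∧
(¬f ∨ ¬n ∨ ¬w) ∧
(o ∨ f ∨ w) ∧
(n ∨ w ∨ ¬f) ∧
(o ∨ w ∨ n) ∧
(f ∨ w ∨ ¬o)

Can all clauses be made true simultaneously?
Yes

Yes, the formula is satisfiable.

One satisfying assignment is: w=True, f=True, o=False, n=False

Verification: With this assignment, all 16 clauses evaluate to true.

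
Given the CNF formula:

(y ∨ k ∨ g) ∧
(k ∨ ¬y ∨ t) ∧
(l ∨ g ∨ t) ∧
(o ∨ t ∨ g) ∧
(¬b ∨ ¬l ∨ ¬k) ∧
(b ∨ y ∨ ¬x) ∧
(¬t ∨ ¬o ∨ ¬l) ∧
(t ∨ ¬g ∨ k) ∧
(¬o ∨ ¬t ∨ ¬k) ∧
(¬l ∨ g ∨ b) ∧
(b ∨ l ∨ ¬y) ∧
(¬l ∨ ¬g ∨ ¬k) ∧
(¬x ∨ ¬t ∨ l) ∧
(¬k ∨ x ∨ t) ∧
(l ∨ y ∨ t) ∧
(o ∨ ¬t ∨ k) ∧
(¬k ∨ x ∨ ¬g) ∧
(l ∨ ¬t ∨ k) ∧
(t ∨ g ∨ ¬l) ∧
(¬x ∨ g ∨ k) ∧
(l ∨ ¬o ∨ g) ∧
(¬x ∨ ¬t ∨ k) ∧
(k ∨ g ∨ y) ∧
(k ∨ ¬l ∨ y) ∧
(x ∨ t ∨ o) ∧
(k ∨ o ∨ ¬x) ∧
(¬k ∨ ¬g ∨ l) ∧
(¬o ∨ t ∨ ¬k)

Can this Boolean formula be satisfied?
Yes

Yes, the formula is satisfiable.

One satisfying assignment is: x=False, o=False, y=False, k=True, l=False, g=False, b=False, t=True

Verification: With this assignment, all 28 clauses evaluate to true.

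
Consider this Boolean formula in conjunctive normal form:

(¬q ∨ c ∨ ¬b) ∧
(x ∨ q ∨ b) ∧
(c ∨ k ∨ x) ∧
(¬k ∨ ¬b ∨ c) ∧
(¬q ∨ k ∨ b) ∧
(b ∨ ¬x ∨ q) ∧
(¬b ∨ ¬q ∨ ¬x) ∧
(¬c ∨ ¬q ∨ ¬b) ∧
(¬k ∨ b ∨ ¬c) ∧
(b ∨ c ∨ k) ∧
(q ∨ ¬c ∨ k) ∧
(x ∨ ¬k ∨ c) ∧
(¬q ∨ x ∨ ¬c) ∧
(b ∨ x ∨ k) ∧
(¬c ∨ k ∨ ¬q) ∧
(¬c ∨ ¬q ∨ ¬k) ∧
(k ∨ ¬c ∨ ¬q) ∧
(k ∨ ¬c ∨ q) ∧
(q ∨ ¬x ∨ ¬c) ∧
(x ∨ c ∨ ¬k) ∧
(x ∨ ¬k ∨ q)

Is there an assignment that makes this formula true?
Yes

Yes, the formula is satisfiable.

One satisfying assignment is: b=True, c=False, k=False, q=False, x=True

Verification: With this assignment, all 21 clauses evaluate to true.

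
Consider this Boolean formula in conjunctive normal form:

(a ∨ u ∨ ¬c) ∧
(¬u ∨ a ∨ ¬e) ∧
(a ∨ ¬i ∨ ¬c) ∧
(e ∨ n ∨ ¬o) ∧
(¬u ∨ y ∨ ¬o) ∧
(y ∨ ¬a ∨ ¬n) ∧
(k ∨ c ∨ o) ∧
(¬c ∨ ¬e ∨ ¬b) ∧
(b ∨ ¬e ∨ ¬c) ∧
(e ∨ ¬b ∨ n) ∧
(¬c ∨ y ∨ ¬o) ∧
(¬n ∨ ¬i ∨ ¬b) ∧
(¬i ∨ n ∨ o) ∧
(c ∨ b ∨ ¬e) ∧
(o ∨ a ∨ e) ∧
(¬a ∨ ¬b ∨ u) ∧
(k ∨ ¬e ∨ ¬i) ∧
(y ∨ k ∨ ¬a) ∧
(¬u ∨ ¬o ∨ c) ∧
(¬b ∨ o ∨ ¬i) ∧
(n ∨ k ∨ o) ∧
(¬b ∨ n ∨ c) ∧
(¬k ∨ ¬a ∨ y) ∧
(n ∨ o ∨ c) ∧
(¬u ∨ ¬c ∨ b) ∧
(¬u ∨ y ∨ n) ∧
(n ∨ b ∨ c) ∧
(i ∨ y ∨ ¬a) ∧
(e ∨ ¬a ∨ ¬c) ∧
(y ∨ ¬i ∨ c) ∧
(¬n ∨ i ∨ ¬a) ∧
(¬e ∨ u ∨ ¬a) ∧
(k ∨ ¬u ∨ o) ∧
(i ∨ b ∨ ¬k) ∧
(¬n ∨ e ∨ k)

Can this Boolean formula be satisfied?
Yes

Yes, the formula is satisfiable.

One satisfying assignment is: b=True, y=False, e=True, c=False, i=False, k=False, u=False, a=False, n=True, o=True

Verification: With this assignment, all 35 clauses evaluate to true.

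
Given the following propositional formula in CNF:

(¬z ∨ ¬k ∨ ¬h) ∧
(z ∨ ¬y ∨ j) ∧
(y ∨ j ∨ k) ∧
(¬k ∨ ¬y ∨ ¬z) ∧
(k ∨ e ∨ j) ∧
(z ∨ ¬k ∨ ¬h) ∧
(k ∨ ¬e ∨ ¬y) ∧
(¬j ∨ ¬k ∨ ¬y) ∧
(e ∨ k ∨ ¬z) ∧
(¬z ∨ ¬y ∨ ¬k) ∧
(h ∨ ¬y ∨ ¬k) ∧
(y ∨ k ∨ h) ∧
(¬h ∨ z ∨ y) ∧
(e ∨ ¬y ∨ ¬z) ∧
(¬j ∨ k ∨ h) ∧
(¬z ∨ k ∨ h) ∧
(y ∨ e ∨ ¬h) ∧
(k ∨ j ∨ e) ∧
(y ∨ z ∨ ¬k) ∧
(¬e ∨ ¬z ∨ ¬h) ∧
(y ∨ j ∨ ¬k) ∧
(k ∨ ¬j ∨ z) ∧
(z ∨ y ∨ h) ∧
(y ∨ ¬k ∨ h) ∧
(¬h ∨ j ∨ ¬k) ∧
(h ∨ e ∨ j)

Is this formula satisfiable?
No

No, the formula is not satisfiable.

No assignment of truth values to the variables can make all 26 clauses true simultaneously.

The formula is UNSAT (unsatisfiable).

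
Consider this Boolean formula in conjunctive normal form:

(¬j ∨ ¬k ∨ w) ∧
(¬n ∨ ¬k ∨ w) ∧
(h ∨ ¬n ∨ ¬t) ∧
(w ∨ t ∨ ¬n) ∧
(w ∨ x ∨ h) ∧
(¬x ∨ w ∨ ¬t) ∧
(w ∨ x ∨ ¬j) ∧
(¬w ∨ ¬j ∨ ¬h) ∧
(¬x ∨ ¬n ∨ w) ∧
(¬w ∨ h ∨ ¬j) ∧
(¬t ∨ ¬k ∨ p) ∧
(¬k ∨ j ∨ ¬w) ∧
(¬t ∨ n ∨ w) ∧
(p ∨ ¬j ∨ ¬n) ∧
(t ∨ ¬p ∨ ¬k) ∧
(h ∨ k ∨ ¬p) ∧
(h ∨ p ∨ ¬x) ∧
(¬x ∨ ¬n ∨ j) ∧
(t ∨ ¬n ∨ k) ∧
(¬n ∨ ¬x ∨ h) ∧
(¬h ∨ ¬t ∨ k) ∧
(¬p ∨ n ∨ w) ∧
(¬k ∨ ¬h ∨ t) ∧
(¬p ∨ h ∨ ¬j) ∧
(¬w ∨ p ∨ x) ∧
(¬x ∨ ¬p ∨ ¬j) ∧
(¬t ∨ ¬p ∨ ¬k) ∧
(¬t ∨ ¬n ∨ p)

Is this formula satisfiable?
Yes

Yes, the formula is satisfiable.

One satisfying assignment is: k=False, n=False, t=False, w=False, x=False, j=False, h=True, p=False

Verification: With this assignment, all 28 clauses evaluate to true.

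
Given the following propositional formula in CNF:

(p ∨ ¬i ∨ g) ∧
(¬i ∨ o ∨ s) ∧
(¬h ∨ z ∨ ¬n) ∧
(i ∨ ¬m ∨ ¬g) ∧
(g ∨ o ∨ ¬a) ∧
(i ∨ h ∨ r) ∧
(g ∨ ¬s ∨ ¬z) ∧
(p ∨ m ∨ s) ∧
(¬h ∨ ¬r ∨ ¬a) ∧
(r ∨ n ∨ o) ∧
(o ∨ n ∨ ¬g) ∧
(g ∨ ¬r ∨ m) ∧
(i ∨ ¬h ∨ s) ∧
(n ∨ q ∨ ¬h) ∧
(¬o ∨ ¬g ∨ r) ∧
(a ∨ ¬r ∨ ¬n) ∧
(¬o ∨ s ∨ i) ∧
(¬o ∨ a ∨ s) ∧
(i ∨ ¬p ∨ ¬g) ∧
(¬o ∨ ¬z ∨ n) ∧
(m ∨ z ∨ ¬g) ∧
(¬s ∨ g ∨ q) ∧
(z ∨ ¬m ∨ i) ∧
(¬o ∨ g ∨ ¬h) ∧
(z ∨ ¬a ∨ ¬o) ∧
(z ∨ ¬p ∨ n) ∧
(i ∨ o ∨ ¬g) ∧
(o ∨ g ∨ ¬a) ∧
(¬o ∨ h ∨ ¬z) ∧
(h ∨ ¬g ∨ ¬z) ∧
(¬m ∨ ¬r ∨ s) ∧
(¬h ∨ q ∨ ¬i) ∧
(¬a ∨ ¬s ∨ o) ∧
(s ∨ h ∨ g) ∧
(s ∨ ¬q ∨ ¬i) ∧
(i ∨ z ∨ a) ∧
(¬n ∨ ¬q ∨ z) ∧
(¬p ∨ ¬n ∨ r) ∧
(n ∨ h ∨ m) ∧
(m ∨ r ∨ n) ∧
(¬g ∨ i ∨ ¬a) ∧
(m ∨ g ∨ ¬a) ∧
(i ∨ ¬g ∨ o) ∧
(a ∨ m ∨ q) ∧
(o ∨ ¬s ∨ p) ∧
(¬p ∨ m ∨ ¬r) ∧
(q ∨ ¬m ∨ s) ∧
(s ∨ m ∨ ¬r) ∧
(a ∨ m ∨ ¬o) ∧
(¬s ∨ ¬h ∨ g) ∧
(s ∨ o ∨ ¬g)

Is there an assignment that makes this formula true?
Yes

Yes, the formula is satisfiable.

One satisfying assignment is: r=True, p=False, q=False, s=True, n=False, g=True, h=False, a=False, o=True, m=True, i=True, z=False

Verification: With this assignment, all 51 clauses evaluate to true.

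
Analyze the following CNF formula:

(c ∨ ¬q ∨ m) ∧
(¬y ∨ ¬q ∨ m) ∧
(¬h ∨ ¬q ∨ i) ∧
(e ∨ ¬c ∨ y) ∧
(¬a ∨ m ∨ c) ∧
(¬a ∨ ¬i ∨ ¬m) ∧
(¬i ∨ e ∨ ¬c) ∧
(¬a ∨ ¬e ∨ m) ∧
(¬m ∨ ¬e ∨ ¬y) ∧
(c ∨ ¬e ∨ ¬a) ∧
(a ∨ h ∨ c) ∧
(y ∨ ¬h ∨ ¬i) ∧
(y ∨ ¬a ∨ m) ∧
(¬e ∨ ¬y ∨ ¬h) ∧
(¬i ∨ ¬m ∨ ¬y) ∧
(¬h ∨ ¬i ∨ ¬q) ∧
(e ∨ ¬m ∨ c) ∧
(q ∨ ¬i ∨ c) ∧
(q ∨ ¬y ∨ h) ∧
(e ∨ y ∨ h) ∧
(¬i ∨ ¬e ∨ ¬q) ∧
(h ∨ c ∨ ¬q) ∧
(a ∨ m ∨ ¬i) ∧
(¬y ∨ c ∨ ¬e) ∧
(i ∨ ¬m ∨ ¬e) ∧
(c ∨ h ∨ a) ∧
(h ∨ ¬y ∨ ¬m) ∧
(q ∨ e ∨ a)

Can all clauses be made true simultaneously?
Yes

Yes, the formula is satisfiable.

One satisfying assignment is: h=False, a=False, i=False, e=True, y=False, c=True, q=False, m=False

Verification: With this assignment, all 28 clauses evaluate to true.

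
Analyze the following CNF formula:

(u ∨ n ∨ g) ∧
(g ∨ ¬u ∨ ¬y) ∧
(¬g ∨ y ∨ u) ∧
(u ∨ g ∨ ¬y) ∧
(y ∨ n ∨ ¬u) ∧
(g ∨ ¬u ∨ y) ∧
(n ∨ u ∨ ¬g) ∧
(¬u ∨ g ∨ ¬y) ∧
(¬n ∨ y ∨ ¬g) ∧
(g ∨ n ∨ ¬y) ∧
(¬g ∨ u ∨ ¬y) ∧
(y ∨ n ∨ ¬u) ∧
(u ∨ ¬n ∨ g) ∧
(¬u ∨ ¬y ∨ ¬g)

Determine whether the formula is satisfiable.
No

No, the formula is not satisfiable.

No assignment of truth values to the variables can make all 14 clauses true simultaneously.

The formula is UNSAT (unsatisfiable).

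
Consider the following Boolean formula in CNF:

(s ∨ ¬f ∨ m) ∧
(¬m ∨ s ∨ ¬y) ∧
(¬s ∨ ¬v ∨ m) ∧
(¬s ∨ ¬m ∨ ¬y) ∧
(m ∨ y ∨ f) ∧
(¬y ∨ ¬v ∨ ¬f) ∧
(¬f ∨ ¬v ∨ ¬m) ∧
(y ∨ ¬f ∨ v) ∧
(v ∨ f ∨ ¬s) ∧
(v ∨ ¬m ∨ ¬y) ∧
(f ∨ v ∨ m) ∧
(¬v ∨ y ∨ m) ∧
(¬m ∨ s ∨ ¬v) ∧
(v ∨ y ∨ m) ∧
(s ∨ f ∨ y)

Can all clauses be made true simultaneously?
Yes

Yes, the formula is satisfiable.

One satisfying assignment is: v=False, s=True, y=True, f=True, m=False

Verification: With this assignment, all 15 clauses evaluate to true.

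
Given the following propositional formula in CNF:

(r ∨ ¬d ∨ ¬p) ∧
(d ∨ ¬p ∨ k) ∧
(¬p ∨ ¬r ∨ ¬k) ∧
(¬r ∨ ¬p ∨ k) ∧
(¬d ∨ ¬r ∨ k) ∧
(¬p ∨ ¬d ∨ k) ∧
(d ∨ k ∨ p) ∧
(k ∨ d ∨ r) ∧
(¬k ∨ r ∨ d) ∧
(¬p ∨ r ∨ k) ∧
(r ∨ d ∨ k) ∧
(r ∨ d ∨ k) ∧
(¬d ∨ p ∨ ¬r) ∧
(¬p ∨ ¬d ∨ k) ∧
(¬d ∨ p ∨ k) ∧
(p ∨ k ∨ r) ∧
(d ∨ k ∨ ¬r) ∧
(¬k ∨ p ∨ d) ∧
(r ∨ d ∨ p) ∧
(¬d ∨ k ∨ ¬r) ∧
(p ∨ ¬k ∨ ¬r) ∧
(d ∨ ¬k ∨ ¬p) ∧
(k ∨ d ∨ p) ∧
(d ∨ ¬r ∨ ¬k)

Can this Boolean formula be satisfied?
Yes

Yes, the formula is satisfiable.

One satisfying assignment is: p=False, k=True, r=False, d=True

Verification: With this assignment, all 24 clauses evaluate to true.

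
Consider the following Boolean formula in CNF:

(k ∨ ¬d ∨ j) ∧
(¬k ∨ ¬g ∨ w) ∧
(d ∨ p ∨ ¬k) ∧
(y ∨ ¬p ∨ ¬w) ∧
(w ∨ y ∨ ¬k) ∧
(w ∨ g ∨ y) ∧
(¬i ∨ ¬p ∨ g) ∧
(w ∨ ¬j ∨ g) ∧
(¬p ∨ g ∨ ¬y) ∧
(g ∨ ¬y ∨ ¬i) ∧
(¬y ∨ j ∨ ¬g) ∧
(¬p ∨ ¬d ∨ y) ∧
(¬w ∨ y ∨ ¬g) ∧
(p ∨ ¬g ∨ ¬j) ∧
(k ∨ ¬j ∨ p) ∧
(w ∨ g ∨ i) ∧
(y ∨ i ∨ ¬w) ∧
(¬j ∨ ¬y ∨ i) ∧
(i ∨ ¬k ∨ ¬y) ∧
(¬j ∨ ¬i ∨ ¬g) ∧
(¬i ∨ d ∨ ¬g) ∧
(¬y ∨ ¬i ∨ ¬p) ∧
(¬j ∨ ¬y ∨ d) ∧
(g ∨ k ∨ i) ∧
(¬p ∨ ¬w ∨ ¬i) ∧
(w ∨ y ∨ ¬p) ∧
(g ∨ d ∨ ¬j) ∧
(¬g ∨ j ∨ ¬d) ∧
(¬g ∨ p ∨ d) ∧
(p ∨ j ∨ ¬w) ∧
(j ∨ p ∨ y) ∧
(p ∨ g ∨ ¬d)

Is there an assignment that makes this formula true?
No

No, the formula is not satisfiable.

No assignment of truth values to the variables can make all 32 clauses true simultaneously.

The formula is UNSAT (unsatisfiable).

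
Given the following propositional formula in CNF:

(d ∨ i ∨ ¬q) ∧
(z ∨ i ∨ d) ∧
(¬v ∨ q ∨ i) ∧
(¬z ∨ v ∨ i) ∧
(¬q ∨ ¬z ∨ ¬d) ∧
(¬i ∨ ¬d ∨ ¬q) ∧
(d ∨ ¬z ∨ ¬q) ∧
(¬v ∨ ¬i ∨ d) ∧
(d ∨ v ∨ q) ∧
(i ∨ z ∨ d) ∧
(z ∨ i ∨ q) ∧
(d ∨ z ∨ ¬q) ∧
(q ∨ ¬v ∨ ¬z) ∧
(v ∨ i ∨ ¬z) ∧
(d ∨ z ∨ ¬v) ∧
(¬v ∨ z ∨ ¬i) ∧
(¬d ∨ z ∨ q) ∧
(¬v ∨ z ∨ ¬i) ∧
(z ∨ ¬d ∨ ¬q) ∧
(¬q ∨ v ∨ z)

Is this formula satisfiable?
Yes

Yes, the formula is satisfiable.

One satisfying assignment is: i=True, d=True, z=True, q=False, v=False

Verification: With this assignment, all 20 clauses evaluate to true.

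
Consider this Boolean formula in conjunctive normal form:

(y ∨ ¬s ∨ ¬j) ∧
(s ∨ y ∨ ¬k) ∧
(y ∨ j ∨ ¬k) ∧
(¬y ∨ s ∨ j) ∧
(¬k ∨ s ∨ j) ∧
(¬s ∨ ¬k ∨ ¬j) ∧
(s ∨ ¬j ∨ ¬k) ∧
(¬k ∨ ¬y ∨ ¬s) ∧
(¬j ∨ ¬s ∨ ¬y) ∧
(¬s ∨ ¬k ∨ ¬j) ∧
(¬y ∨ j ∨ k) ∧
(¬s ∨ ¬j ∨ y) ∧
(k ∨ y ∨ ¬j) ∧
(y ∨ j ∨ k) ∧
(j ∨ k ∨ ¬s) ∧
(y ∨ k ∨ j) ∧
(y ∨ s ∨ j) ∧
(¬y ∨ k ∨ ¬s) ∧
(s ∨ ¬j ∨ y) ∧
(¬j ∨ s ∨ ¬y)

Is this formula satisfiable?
No

No, the formula is not satisfiable.

No assignment of truth values to the variables can make all 20 clauses true simultaneously.

The formula is UNSAT (unsatisfiable).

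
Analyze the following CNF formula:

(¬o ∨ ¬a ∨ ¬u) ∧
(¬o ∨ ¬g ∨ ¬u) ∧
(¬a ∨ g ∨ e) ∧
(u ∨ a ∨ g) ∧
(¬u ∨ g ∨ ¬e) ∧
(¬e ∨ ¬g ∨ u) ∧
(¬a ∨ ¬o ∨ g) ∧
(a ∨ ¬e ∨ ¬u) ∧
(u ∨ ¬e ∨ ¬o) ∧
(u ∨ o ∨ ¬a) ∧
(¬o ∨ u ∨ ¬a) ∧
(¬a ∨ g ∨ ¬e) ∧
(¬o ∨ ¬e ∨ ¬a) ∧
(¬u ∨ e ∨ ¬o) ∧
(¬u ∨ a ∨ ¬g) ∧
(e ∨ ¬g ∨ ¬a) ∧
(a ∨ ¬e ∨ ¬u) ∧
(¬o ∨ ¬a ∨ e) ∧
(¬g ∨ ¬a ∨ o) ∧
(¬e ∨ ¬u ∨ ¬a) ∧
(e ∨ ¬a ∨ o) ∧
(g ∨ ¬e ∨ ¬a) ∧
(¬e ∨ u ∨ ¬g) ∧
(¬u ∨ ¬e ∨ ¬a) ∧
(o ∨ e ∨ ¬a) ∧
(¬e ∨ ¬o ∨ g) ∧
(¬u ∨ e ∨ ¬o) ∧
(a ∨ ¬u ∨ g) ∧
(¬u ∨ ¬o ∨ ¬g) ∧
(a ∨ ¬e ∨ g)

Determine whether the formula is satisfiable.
Yes

Yes, the formula is satisfiable.

One satisfying assignment is: e=False, a=False, o=False, g=True, u=False

Verification: With this assignment, all 30 clauses evaluate to true.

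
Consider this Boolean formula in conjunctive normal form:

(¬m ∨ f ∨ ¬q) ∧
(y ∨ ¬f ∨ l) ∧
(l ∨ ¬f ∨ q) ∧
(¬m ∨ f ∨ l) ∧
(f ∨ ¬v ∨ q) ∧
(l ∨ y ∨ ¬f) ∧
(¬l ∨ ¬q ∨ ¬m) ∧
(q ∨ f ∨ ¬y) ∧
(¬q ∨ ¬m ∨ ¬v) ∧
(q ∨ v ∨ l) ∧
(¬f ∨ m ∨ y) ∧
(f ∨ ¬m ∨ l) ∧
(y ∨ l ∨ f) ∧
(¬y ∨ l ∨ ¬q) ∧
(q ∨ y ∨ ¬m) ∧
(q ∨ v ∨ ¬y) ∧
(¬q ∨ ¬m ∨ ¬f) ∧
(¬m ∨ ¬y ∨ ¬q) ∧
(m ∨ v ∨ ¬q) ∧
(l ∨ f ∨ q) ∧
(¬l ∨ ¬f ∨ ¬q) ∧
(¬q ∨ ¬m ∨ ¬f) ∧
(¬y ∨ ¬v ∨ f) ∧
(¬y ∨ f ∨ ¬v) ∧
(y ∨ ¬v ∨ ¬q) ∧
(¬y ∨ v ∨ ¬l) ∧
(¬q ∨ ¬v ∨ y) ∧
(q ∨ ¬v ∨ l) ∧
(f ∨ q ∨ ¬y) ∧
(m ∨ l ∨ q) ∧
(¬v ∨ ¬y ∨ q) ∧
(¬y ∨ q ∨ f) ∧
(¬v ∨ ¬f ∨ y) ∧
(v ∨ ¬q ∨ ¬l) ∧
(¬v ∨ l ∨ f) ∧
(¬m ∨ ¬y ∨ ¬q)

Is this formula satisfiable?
Yes

Yes, the formula is satisfiable.

One satisfying assignment is: l=True, m=False, y=False, f=False, q=False, v=False

Verification: With this assignment, all 36 clauses evaluate to true.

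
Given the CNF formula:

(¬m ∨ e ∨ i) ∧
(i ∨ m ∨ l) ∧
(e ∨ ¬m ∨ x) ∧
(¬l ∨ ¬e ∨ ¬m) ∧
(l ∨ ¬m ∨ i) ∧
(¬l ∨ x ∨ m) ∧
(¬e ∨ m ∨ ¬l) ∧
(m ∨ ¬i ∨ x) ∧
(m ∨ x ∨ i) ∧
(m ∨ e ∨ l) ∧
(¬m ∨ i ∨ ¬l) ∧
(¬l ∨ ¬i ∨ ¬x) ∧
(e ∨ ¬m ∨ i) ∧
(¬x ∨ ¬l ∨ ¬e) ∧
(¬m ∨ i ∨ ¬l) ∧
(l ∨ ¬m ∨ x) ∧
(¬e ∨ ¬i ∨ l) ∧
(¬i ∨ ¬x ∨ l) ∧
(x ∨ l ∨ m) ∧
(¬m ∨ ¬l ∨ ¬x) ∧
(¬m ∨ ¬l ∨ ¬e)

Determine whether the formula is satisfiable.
Yes

Yes, the formula is satisfiable.

One satisfying assignment is: m=False, e=False, l=True, x=True, i=False

Verification: With this assignment, all 21 clauses evaluate to true.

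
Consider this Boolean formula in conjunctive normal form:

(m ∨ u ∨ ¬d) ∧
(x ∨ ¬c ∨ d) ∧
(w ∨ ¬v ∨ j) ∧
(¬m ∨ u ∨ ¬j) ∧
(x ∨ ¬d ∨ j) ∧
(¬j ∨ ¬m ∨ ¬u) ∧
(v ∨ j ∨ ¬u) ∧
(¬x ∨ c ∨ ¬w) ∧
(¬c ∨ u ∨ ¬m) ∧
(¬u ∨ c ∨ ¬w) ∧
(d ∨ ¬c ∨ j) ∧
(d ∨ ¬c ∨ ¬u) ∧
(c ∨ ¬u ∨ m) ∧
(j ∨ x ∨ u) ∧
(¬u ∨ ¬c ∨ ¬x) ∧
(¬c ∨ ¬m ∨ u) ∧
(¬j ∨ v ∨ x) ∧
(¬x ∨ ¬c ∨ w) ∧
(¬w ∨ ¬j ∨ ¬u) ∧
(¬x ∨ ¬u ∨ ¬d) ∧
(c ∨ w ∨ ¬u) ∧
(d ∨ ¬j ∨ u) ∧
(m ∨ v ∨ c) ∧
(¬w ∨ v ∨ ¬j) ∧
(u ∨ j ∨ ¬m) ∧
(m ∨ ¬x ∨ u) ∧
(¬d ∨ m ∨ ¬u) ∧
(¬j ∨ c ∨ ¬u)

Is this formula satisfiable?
No

No, the formula is not satisfiable.

No assignment of truth values to the variables can make all 28 clauses true simultaneously.

The formula is UNSAT (unsatisfiable).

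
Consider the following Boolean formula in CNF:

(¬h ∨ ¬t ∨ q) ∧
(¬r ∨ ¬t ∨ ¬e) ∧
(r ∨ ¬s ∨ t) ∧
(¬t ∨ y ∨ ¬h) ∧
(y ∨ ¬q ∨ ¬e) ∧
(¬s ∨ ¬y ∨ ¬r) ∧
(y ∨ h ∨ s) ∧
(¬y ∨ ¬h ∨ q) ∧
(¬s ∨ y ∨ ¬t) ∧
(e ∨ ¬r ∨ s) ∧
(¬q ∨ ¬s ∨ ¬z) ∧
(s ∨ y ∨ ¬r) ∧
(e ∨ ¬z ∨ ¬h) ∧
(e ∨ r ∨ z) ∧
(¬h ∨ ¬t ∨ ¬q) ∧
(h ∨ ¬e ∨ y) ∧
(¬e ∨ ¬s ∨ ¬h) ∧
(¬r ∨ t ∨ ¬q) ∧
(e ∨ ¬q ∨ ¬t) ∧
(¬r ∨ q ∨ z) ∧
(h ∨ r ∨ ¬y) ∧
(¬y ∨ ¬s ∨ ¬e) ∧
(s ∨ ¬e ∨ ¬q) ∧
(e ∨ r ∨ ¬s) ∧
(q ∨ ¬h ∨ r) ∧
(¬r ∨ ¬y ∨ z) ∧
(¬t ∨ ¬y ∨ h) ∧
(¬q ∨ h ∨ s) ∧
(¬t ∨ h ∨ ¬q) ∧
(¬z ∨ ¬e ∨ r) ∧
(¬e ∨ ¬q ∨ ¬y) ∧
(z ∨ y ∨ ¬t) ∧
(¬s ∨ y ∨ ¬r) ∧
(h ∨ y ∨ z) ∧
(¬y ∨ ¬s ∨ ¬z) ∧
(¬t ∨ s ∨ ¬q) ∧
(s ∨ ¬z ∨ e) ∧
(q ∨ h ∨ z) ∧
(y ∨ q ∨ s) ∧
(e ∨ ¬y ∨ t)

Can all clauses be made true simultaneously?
Yes

Yes, the formula is satisfiable.

One satisfying assignment is: s=False, q=False, h=False, r=True, t=False, e=True, y=True, z=True

Verification: With this assignment, all 40 clauses evaluate to true.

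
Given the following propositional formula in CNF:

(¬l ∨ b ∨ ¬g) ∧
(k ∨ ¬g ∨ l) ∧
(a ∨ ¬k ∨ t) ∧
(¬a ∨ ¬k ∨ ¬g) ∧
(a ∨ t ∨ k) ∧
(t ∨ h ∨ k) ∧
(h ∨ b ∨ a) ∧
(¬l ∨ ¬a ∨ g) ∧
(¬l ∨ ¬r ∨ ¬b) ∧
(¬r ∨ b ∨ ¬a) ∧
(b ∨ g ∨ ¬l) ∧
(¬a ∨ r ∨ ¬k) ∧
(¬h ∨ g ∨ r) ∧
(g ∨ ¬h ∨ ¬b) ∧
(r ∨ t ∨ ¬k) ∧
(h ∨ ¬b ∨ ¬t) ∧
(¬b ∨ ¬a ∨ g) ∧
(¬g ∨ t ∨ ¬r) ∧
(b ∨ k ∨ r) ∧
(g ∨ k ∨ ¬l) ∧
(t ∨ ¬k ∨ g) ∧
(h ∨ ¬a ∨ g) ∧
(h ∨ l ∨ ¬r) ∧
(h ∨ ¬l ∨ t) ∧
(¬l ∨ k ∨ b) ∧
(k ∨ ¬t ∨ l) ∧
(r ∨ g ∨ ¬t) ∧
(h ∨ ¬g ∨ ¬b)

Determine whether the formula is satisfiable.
Yes

Yes, the formula is satisfiable.

One satisfying assignment is: b=True, t=False, g=True, a=True, k=False, r=False, h=True, l=True

Verification: With this assignment, all 28 clauses evaluate to true.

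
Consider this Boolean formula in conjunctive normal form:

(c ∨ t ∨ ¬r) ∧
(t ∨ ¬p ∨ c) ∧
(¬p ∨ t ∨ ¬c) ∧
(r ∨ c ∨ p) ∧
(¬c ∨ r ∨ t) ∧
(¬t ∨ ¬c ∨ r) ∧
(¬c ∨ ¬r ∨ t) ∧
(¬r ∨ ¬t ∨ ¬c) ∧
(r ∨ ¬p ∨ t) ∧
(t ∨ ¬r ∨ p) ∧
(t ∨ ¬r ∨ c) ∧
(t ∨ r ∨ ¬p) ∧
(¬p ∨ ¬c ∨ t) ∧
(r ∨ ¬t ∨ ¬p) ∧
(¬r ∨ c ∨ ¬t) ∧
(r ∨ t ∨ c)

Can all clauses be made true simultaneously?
No

No, the formula is not satisfiable.

No assignment of truth values to the variables can make all 16 clauses true simultaneously.

The formula is UNSAT (unsatisfiable).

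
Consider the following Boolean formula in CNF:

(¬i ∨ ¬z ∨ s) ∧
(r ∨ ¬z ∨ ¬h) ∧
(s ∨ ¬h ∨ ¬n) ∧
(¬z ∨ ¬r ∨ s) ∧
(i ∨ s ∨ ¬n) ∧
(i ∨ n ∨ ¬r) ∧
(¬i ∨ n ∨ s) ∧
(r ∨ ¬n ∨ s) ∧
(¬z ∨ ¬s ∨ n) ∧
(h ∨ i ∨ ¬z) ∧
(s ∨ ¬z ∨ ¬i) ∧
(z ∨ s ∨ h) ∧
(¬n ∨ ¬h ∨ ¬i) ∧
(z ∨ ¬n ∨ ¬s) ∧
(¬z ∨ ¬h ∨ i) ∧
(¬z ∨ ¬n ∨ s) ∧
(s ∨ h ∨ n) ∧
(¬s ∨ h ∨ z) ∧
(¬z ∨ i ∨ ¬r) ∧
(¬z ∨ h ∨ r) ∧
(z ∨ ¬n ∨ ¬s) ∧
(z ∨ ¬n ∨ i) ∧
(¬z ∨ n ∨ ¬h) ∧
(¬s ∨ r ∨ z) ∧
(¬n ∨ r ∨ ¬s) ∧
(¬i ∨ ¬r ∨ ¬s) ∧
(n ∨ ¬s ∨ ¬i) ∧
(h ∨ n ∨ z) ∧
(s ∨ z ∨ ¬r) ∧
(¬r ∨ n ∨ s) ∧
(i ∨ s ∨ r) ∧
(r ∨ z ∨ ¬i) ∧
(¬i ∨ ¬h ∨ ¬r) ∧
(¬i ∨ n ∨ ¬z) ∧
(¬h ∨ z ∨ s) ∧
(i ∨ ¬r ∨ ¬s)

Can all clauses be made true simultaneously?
No

No, the formula is not satisfiable.

No assignment of truth values to the variables can make all 36 clauses true simultaneously.

The formula is UNSAT (unsatisfiable).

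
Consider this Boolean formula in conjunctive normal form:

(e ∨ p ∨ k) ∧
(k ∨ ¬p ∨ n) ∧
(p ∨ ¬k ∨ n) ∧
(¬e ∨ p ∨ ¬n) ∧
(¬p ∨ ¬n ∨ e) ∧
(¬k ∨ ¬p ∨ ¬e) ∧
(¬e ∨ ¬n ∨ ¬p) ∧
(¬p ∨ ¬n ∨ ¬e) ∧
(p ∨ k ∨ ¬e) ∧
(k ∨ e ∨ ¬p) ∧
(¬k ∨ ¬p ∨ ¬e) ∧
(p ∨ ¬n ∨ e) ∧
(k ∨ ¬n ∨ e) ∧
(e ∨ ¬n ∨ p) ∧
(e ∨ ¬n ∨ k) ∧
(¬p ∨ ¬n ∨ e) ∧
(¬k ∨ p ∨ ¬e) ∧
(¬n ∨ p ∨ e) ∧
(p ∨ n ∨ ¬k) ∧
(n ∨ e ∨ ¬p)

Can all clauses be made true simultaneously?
No

No, the formula is not satisfiable.

No assignment of truth values to the variables can make all 20 clauses true simultaneously.

The formula is UNSAT (unsatisfiable).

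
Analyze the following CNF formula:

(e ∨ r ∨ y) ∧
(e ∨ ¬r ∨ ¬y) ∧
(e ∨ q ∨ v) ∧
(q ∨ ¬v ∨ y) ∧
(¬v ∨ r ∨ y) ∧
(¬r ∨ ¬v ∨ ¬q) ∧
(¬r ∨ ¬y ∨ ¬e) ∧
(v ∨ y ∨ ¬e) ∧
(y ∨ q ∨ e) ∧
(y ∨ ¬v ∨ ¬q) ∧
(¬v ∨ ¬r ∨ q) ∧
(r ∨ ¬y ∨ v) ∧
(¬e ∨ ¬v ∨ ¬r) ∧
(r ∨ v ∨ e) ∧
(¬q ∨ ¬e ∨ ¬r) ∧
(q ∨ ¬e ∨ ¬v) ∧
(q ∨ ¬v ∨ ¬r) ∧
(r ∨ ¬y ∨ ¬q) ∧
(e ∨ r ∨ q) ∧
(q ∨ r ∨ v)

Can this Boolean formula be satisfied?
Yes

Yes, the formula is satisfiable.

One satisfying assignment is: v=False, q=True, e=False, r=True, y=False

Verification: With this assignment, all 20 clauses evaluate to true.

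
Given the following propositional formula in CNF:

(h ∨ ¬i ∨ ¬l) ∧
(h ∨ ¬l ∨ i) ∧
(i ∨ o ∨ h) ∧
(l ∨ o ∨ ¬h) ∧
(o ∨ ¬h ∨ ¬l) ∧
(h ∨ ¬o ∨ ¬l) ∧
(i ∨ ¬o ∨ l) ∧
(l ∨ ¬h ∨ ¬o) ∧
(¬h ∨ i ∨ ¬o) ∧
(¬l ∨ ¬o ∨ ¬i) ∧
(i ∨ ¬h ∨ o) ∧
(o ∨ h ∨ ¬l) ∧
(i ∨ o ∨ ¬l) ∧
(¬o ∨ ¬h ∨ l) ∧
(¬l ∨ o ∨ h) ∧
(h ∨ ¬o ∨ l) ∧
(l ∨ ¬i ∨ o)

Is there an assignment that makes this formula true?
No

No, the formula is not satisfiable.

No assignment of truth values to the variables can make all 17 clauses true simultaneously.

The formula is UNSAT (unsatisfiable).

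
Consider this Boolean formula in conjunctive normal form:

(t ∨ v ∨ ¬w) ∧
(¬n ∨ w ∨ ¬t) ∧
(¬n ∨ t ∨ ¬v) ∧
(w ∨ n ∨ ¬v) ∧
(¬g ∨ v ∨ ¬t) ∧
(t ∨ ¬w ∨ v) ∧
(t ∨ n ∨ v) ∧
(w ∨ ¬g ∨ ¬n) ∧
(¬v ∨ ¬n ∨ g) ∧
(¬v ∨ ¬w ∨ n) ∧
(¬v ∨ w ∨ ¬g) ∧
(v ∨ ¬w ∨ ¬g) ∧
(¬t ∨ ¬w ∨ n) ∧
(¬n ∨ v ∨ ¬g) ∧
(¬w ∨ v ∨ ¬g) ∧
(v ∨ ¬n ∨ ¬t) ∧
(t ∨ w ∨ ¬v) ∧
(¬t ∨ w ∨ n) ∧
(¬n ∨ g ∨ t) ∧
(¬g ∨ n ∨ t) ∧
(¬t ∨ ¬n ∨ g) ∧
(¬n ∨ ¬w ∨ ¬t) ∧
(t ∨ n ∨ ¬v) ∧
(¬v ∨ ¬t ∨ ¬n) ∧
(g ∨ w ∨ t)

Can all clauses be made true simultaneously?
No

No, the formula is not satisfiable.

No assignment of truth values to the variables can make all 25 clauses true simultaneously.

The formula is UNSAT (unsatisfiable).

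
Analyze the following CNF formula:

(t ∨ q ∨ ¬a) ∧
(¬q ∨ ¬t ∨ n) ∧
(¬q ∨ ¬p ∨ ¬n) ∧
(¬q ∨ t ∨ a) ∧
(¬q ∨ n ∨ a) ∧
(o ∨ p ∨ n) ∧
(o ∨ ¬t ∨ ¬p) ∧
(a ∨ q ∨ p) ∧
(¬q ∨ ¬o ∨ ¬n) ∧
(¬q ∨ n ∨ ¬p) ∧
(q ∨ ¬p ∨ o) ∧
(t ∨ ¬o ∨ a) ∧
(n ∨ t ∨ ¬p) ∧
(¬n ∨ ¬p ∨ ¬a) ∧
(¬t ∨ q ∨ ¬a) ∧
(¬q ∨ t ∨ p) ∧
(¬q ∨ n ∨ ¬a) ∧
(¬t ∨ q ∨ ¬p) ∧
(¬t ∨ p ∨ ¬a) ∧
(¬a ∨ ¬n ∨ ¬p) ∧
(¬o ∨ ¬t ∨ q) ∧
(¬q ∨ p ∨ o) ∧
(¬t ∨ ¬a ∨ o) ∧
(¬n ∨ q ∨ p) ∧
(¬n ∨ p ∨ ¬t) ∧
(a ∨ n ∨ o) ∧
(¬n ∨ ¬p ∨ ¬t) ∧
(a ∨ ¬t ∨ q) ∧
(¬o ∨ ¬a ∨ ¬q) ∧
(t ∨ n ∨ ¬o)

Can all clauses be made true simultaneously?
No

No, the formula is not satisfiable.

No assignment of truth values to the variables can make all 30 clauses true simultaneously.

The formula is UNSAT (unsatisfiable).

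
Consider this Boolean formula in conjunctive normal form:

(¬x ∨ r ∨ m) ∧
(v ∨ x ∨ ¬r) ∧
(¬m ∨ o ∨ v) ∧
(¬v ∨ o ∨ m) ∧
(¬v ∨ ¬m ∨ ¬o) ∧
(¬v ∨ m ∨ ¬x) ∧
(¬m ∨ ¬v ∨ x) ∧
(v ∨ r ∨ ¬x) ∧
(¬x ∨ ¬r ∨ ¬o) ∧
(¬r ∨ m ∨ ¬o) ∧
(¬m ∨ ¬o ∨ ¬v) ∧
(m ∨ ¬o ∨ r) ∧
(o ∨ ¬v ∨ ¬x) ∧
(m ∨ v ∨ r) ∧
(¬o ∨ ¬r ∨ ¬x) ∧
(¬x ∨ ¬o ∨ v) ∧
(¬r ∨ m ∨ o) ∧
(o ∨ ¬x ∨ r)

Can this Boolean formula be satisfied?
Yes

Yes, the formula is satisfiable.

One satisfying assignment is: r=False, m=True, x=False, o=True, v=False

Verification: With this assignment, all 18 clauses evaluate to true.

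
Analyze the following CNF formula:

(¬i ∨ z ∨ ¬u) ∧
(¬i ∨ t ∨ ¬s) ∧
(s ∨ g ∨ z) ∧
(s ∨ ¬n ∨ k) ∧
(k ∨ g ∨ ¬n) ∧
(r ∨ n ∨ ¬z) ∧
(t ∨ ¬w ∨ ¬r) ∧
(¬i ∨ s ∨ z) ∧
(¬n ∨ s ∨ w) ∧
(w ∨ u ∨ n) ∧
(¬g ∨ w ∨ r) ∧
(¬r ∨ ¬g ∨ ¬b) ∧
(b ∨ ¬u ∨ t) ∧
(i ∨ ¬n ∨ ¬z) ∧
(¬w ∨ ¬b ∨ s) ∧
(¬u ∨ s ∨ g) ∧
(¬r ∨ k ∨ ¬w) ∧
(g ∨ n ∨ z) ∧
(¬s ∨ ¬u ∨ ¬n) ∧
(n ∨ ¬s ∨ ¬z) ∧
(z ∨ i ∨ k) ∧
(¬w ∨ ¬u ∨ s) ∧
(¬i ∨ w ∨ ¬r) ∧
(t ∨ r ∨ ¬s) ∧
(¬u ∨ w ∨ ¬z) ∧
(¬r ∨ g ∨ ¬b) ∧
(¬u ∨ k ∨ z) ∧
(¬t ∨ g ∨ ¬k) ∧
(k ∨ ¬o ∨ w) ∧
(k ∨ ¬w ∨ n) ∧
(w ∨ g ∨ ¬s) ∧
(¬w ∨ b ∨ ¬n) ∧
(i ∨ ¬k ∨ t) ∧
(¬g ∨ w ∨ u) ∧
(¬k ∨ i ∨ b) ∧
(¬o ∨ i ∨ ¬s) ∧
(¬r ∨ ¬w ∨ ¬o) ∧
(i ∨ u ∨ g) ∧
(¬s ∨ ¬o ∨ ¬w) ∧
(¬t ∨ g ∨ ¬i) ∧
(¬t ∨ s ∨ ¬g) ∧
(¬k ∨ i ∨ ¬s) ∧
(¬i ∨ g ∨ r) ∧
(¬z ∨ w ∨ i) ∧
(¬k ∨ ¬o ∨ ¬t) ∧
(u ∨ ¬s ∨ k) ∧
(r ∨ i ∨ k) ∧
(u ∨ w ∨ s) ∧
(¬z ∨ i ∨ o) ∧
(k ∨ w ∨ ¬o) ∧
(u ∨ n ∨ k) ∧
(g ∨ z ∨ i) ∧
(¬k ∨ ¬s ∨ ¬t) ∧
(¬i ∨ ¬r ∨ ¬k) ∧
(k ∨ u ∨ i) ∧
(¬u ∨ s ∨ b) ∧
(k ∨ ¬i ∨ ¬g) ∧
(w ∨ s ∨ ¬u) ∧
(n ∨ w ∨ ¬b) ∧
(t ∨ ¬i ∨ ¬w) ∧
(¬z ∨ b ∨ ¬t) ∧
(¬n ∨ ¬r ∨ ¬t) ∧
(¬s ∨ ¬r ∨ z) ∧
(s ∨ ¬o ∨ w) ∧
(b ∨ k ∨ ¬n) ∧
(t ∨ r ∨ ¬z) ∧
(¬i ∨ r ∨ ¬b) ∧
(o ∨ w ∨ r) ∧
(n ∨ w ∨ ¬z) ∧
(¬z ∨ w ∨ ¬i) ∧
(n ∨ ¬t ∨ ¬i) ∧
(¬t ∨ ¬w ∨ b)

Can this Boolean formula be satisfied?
No

No, the formula is not satisfiable.

No assignment of truth values to the variables can make all 72 clauses true simultaneously.

The formula is UNSAT (unsatisfiable).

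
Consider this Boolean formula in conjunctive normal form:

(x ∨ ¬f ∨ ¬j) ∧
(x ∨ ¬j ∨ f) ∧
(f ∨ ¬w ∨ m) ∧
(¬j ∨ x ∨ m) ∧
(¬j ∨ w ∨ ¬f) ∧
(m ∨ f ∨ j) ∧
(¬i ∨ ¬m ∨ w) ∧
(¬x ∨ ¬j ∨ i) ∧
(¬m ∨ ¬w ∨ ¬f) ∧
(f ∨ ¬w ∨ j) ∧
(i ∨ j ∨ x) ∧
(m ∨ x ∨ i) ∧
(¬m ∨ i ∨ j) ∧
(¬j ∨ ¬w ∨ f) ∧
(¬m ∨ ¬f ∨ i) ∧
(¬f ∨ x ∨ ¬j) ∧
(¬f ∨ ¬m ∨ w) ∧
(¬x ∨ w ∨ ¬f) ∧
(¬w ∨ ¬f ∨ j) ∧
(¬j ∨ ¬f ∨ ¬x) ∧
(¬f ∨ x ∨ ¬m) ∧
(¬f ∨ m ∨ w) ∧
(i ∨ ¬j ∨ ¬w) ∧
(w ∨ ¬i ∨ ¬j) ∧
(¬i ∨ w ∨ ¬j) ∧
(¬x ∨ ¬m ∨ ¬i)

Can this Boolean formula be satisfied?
No

No, the formula is not satisfiable.

No assignment of truth values to the variables can make all 26 clauses true simultaneously.

The formula is UNSAT (unsatisfiable).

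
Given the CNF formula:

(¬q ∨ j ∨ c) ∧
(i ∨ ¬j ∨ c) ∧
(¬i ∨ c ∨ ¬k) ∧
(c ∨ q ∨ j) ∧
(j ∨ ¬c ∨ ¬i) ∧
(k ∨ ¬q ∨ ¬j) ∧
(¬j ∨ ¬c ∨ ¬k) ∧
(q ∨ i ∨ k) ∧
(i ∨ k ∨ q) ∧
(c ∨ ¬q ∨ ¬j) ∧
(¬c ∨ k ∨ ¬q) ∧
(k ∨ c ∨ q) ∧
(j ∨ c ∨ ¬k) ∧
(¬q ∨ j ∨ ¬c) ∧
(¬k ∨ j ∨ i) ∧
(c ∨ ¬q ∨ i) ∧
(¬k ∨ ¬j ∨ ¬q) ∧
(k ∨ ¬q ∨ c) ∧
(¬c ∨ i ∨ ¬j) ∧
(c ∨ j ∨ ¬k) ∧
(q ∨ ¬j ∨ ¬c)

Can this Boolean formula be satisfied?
No

No, the formula is not satisfiable.

No assignment of truth values to the variables can make all 21 clauses true simultaneously.

The formula is UNSAT (unsatisfiable).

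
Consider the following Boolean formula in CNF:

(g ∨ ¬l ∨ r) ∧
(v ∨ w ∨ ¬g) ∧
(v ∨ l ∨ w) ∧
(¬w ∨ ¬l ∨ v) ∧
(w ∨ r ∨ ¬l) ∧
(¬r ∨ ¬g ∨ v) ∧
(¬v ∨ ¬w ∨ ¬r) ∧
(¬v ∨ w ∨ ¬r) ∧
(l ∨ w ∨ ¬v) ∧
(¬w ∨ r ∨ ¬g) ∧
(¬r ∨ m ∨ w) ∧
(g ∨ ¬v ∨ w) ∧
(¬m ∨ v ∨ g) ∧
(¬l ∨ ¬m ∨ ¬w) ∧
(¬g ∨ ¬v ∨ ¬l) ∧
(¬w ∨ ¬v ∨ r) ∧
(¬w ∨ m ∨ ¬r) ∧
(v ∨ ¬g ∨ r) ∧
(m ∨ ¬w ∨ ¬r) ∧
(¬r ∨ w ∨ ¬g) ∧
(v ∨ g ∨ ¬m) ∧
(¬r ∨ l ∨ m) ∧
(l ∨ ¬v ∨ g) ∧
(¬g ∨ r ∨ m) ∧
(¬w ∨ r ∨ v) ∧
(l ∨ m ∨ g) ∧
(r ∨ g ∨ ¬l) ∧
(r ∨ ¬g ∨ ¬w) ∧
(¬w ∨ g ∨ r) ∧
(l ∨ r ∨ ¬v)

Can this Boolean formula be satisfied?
No

No, the formula is not satisfiable.

No assignment of truth values to the variables can make all 30 clauses true simultaneously.

The formula is UNSAT (unsatisfiable).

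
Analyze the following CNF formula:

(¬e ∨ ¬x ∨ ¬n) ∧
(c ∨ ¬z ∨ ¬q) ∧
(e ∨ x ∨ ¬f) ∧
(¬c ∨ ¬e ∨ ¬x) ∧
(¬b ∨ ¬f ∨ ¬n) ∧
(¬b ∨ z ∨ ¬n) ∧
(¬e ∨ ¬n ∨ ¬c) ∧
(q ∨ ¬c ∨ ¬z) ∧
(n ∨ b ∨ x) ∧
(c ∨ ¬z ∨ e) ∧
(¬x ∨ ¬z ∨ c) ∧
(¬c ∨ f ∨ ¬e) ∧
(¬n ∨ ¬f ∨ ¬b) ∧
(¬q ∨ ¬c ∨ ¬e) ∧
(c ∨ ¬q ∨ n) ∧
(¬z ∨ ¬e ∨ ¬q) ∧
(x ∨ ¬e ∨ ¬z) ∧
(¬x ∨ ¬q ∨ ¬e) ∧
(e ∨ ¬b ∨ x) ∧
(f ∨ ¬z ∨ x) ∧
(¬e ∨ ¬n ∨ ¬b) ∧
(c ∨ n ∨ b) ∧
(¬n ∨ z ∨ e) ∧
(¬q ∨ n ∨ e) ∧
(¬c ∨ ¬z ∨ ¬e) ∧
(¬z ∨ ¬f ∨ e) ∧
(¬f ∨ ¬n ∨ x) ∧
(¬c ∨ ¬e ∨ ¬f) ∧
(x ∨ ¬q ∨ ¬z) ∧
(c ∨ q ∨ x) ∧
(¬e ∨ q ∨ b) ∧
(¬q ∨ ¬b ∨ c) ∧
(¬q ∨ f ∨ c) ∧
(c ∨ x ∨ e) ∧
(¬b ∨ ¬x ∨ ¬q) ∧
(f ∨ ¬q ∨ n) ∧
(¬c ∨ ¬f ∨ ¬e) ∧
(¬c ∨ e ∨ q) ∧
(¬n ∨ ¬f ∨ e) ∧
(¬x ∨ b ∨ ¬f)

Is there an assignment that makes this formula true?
Yes

Yes, the formula is satisfiable.

One satisfying assignment is: n=False, z=False, e=False, b=True, f=False, q=False, c=False, x=True

Verification: With this assignment, all 40 clauses evaluate to true.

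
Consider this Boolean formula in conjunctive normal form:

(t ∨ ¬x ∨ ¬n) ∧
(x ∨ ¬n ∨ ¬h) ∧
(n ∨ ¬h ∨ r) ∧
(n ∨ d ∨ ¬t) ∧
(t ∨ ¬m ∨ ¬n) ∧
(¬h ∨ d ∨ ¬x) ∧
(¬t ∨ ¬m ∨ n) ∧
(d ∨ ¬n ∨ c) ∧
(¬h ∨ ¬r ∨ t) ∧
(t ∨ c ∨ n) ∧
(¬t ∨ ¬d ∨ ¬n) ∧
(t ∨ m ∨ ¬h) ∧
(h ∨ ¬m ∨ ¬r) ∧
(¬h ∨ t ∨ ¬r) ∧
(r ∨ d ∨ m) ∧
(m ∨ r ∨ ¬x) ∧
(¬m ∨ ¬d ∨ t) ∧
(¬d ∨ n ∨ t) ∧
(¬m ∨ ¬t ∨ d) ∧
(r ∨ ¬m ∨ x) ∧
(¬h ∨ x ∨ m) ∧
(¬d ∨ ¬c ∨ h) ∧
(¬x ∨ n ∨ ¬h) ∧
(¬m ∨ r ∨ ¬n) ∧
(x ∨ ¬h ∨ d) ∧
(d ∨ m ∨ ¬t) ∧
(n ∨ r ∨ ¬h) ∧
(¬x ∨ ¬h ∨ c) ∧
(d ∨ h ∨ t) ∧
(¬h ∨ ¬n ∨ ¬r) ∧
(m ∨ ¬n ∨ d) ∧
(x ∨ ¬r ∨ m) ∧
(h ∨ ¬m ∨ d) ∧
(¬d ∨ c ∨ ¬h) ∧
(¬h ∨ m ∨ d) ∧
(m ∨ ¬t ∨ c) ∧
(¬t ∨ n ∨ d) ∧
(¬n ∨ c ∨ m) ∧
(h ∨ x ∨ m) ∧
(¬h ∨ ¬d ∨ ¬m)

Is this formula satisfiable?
No

No, the formula is not satisfiable.

No assignment of truth values to the variables can make all 40 clauses true simultaneously.

The formula is UNSAT (unsatisfiable).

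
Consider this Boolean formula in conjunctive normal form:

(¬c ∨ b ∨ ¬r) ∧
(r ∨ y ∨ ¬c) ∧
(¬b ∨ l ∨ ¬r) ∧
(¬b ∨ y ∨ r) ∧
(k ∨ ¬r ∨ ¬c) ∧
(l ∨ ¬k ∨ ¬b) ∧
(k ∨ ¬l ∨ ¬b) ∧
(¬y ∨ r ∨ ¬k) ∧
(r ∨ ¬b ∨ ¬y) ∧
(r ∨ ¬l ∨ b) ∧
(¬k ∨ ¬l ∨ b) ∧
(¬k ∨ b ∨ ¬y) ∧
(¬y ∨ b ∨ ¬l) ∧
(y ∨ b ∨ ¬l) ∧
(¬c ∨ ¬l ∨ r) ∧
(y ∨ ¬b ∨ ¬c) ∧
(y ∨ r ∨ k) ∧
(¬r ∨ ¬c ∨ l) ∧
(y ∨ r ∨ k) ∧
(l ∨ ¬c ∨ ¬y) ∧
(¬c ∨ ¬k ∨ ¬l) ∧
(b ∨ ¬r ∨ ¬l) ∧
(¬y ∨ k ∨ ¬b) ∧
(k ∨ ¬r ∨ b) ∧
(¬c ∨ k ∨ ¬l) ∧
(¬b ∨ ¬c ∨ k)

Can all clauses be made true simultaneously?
Yes

Yes, the formula is satisfiable.

One satisfying assignment is: b=False, c=False, k=False, y=True, r=False, l=False

Verification: With this assignment, all 26 clauses evaluate to true.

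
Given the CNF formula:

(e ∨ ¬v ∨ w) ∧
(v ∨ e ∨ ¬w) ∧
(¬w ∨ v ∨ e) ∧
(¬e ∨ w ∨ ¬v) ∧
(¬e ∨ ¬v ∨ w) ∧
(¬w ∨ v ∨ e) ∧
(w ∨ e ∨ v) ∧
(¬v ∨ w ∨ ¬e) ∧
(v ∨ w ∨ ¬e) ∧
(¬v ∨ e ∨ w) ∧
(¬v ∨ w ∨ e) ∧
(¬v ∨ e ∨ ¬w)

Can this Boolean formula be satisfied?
Yes

Yes, the formula is satisfiable.

One satisfying assignment is: v=False, w=True, e=True

Verification: With this assignment, all 12 clauses evaluate to true.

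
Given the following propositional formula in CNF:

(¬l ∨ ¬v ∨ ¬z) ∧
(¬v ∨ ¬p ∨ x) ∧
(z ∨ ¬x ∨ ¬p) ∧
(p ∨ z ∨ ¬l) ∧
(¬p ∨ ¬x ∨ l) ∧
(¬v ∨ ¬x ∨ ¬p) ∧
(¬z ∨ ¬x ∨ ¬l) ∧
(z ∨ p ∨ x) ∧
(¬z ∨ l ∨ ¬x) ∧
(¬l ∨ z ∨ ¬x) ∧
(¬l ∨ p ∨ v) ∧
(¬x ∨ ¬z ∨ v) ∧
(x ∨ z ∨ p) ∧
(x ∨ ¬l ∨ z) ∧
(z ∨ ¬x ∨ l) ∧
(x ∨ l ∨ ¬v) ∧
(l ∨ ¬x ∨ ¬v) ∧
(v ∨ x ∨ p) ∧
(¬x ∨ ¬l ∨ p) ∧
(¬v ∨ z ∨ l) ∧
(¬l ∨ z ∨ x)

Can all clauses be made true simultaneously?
Yes

Yes, the formula is satisfiable.

One satisfying assignment is: v=False, z=False, l=False, x=False, p=True

Verification: With this assignment, all 21 clauses evaluate to true.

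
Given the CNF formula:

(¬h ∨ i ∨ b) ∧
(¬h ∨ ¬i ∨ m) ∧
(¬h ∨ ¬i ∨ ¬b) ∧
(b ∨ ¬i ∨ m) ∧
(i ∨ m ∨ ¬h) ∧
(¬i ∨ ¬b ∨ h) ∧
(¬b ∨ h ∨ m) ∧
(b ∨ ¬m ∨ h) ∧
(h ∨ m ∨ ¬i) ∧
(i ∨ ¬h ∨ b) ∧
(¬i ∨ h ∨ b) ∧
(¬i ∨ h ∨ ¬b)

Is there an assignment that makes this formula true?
Yes

Yes, the formula is satisfiable.

One satisfying assignment is: i=False, b=False, h=False, m=False

Verification: With this assignment, all 12 clauses evaluate to true.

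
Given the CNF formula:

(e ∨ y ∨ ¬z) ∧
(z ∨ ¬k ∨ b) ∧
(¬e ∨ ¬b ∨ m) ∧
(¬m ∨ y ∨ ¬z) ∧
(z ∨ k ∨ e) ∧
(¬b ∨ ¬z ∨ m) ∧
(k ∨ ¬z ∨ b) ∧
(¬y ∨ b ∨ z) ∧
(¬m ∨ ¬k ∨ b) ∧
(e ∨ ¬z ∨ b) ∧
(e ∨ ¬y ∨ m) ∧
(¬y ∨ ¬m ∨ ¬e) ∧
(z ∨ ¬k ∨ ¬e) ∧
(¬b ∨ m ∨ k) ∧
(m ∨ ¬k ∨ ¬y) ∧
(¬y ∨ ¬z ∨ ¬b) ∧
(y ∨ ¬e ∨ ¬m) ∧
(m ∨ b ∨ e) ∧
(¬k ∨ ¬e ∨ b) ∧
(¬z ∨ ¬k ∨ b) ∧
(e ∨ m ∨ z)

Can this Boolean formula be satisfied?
Yes

Yes, the formula is satisfiable.

One satisfying assignment is: k=False, e=True, y=False, z=False, b=False, m=False

Verification: With this assignment, all 21 clauses evaluate to true.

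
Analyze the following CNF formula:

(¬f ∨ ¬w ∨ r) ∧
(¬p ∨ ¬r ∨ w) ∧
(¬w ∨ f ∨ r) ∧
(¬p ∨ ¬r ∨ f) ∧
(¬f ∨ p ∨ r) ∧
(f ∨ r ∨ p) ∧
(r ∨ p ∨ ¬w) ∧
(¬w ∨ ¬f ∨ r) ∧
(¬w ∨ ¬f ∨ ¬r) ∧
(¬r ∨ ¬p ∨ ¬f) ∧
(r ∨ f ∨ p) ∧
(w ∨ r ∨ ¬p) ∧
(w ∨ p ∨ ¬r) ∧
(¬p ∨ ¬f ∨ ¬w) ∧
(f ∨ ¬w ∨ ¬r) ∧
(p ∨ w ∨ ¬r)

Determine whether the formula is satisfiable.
No

No, the formula is not satisfiable.

No assignment of truth values to the variables can make all 16 clauses true simultaneously.

The formula is UNSAT (unsatisfiable).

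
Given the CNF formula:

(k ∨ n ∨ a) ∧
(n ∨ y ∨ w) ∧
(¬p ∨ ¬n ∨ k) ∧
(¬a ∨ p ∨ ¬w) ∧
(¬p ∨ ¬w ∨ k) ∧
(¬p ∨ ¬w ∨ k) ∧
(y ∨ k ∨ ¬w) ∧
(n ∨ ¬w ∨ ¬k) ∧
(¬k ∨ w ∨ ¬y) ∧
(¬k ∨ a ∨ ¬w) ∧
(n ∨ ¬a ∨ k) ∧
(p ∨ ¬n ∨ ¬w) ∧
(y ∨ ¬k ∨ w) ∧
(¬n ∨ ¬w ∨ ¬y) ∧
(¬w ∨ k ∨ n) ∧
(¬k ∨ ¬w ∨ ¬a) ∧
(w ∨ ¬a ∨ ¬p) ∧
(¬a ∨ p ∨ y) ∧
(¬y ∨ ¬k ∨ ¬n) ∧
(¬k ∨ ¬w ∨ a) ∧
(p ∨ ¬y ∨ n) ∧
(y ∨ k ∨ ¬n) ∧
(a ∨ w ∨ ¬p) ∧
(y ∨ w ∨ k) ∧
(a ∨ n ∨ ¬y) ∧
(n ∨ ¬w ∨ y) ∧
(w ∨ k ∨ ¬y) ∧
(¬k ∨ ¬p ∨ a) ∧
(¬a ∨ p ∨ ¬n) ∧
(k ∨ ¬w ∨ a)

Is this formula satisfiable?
No

No, the formula is not satisfiable.

No assignment of truth values to the variables can make all 30 clauses true simultaneously.

The formula is UNSAT (unsatisfiable).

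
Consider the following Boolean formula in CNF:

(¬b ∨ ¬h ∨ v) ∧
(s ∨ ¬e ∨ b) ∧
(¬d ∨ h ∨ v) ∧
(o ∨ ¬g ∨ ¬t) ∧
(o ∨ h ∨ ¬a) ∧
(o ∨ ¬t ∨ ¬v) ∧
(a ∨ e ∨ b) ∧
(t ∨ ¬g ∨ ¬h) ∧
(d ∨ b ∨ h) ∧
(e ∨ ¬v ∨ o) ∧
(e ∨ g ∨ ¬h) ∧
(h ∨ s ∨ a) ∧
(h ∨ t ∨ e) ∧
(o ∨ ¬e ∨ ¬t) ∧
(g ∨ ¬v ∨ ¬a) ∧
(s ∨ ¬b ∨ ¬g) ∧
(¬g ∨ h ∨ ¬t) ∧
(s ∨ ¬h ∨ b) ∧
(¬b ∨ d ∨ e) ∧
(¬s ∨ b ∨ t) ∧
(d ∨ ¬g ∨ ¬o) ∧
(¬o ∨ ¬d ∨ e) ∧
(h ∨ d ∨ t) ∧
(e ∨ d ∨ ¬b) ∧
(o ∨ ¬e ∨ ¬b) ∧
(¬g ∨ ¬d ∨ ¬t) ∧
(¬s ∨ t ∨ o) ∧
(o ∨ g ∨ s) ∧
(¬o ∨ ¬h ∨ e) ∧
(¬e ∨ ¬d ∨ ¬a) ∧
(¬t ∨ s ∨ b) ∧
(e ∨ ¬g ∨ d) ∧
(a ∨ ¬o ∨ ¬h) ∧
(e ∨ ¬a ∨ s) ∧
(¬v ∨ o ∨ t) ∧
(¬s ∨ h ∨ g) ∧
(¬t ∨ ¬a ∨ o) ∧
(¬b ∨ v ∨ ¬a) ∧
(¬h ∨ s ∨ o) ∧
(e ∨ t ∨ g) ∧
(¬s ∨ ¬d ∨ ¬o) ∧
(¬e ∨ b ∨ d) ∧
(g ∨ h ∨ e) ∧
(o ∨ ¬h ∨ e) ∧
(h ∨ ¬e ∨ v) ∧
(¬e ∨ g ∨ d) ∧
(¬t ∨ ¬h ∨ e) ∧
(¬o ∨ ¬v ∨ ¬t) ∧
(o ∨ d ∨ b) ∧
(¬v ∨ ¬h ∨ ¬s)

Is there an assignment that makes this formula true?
No

No, the formula is not satisfiable.

No assignment of truth values to the variables can make all 50 clauses true simultaneously.

The formula is UNSAT (unsatisfiable).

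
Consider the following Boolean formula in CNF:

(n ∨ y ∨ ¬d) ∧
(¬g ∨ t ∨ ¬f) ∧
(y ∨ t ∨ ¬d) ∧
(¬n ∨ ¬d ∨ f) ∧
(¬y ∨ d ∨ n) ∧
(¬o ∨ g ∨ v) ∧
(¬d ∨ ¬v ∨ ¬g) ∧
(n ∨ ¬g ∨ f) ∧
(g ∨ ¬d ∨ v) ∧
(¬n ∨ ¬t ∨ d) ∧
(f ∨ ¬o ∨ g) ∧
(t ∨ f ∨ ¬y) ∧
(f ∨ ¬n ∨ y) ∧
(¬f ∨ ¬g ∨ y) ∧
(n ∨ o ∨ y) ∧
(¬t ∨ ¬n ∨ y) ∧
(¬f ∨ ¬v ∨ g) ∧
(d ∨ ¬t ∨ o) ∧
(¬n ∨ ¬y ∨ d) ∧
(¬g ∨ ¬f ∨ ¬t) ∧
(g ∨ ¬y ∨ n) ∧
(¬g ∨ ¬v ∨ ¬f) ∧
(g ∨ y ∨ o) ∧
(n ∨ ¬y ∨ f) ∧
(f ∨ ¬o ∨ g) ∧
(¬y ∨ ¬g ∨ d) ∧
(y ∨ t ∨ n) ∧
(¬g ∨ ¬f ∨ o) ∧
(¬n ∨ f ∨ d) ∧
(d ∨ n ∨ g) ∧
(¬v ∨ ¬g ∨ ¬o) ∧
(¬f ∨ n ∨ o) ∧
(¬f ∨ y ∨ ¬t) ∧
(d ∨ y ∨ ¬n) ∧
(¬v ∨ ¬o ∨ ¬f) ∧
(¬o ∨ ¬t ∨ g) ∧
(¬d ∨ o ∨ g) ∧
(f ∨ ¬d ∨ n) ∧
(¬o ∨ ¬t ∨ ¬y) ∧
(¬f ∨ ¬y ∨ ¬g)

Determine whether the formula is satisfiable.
No

No, the formula is not satisfiable.

No assignment of truth values to the variables can make all 40 clauses true simultaneously.

The formula is UNSAT (unsatisfiable).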